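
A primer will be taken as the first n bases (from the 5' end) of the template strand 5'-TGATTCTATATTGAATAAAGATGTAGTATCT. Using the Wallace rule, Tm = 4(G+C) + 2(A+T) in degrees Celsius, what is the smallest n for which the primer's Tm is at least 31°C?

n = 13

First 12 bases: TGATTCTATATT → Tm = 28°C (< 31°C)
First 13 bases: TGATTCTATATTG → Tm = 32°C (≥ 31°C)
Since every base adds ≥2°C, Tm only increases with n, so the threshold is first crossed at n = 13.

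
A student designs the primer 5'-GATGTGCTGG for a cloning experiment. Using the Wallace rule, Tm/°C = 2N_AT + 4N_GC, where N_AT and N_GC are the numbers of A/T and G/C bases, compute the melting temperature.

Base counts: T=3, A=1, G=5, C=1
So N_AT = 4 and N_GC = 6.
Tm = 2×4 + 4×6 = 32°C

32°C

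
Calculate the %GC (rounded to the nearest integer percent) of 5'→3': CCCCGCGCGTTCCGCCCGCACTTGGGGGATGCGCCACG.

G=13, T=5, C=17, A=3
G+C = 13 + 17 = 30 out of 38 bases
%GC = 30/38 × 100 = 78.95% ≈ 79%

79%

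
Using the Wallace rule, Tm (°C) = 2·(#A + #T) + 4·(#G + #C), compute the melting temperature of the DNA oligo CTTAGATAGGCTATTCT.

Base counts: T=7, A=4, C=3, G=3
So N_AT = 11 and N_GC = 6.
Tm = 2×11 + 4×6 = 46°C

46°C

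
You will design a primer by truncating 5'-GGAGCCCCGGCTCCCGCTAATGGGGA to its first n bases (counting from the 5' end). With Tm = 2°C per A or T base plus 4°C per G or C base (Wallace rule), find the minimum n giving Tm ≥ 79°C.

First 22 bases: GGAGCCCCGGCTCCCGCTAATG → Tm = 76°C (< 79°C)
First 23 bases: GGAGCCCCGGCTCCCGCTAATGG → Tm = 80°C (≥ 79°C)
Each additional base adds 2°C (A/T) or 4°C (G/C), so Tm is non-decreasing in n; n = 23 is the first length to reach 79°C.

n = 23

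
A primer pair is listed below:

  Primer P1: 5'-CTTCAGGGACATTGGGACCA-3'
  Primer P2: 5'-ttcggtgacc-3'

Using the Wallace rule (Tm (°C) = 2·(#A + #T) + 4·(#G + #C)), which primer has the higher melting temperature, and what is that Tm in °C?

Primer P1, 62°C

Primer P1: A+T=9, G+C=11 → Tm = 2(9)+4(11) = 62°C
Primer P2: A+T=4, G+C=6 → Tm = 2(4)+4(6) = 32°C
62°C vs 32°C → primer P1 is higher.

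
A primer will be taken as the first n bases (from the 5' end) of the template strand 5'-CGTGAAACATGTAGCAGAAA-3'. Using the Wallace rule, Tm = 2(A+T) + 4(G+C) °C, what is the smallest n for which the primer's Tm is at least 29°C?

n = 11

First 10 bases: CGTGAAACAT → Tm = 28°C (< 29°C)
First 11 bases: CGTGAAACATG → Tm = 32°C (≥ 29°C)
Each additional base adds 2°C (A/T) or 4°C (G/C), so Tm is non-decreasing in n; n = 11 is the first length to reach 29°C.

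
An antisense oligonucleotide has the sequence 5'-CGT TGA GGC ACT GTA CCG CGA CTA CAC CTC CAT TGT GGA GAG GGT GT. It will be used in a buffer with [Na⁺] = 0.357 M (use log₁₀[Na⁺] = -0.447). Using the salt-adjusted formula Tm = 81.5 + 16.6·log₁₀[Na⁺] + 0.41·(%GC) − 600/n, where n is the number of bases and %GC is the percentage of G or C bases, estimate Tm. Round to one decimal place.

84.9°C

Length n = 47. Base counts: T=11, C=12, A=9, G=15
G+C = 27, so %GC = 27/47 × 100 = 57.447%
Salt term: 16.6 × (-0.447) = -7.42
GC term: 0.41 × 57.447 = 23.553; length term: −600/47 = −12.766
Tm = 81.5 + (-7.42) + 23.553 − 12.766 = 84.867 → 84.9°C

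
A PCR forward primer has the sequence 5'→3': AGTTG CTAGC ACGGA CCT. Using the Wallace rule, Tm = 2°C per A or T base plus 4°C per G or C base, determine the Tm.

56°C

C=5, T=4, A=4, G=5
AT pairs contribute 8, GC pairs contribute 10.
Tm = 4·10 + 2·8 = 40 + 16 = 56°C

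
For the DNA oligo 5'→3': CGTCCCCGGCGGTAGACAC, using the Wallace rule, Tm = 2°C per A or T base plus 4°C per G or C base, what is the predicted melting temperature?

Counting bases: G=6, C=8, A=3, T=2
AT pairs contribute 5, GC pairs contribute 14.
Tm = 2×5 + 4×14 = 66°C

66°C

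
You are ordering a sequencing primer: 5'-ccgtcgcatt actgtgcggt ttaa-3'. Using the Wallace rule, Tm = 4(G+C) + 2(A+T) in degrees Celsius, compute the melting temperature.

72°C

Base counts: C=6, G=6, A=4, T=8
So N_AT = 12 and N_GC = 12.
Tm = 4·12 + 2·12 = 48 + 24 = 72°C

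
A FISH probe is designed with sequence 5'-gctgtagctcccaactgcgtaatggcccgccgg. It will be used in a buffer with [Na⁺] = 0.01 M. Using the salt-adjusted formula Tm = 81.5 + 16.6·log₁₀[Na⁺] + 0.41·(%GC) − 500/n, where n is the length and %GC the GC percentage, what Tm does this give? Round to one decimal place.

60.5°C

Length n = 33. Base counts: C=12, A=5, G=10, T=6
G+C = 22, so %GC = 22/33 × 100 = 66.667%
Salt term: 16.6 × (-2) = -33.2
GC term: 0.41 × 66.667 = 27.333; length term: −500/33 = −15.152
Tm = 81.5 + (-33.2) + 27.333 − 15.152 = 60.481 → 60.5°C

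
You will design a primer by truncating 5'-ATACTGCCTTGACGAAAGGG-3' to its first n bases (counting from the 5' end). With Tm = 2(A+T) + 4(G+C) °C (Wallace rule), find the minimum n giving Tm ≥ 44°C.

n = 15

First 14 bases: ATACTGCCTTGACG → Tm = 42°C (< 44°C)
First 15 bases: ATACTGCCTTGACGA → Tm = 44°C (≥ 44°C)
Since every base adds ≥2°C, Tm only increases with n, so the threshold is first crossed at n = 15.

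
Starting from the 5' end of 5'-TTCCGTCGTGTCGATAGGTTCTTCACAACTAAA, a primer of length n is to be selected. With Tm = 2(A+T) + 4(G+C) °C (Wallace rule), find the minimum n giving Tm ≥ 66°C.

First 21 bases: TTCCGTCGTGTCGATAGGTTC → Tm = 64°C (< 66°C)
First 22 bases: TTCCGTCGTGTCGATAGGTTCT → Tm = 66°C (≥ 66°C)
Each additional base adds 2°C (A/T) or 4°C (G/C), so Tm is non-decreasing in n; n = 22 is the first length to reach 66°C.

n = 22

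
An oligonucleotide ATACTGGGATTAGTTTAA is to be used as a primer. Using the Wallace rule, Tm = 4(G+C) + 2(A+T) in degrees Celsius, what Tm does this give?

Scanning the sequence gives G=4, T=7, C=1, A=6.
AT pairs contribute 13, GC pairs contribute 5.
Tm = 2(13) + 4(5) = 26 + 20 = 46°C

46°C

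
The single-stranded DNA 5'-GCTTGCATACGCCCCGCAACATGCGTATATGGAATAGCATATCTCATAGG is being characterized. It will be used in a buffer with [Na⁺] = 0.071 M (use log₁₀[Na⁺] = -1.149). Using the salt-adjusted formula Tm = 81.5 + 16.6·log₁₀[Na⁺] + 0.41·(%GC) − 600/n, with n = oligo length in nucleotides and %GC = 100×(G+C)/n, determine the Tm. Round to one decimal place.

70.1°C

Length n = 50. Base counts: C=13, A=14, G=11, T=12
G+C = 24, so %GC = 24/50 × 100 = 48%
Salt term: 16.6 × (-1.149) = -19.073
GC term: 0.41 × 48 = 19.68; length term: −600/50 = −12
Tm = 81.5 + (-19.073) + 19.68 − 12 = 70.107 → 70.1°C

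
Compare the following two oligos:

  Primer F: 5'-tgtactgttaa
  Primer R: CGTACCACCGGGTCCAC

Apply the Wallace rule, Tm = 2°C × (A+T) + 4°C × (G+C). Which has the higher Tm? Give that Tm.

Primer F: A+T=8, G+C=3 → Tm = 2(8)+4(3) = 28°C
Primer R: A+T=5, G+C=12 → Tm = 2(5)+4(12) = 58°C
28°C vs 58°C → primer R is higher.

Primer R, 58°C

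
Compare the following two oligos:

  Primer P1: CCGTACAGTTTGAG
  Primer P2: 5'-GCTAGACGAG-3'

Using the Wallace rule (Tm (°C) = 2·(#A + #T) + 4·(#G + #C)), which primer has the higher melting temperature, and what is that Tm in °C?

Primer P1: A+T=7, G+C=7 → Tm = 2(7)+4(7) = 42°C
Primer P2: A+T=4, G+C=6 → Tm = 2(4)+4(6) = 32°C
42°C vs 32°C → primer P1 is higher.

Primer P1, 42°C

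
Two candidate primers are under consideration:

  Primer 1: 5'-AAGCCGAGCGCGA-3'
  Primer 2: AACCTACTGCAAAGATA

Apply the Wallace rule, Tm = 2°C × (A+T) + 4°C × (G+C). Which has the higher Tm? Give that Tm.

Primer 1: A+T=4, G+C=9 → Tm = 2(4)+4(9) = 44°C
Primer 2: A+T=11, G+C=6 → Tm = 2(11)+4(6) = 46°C
44°C vs 46°C → primer 2 is higher.

Primer 2, 46°C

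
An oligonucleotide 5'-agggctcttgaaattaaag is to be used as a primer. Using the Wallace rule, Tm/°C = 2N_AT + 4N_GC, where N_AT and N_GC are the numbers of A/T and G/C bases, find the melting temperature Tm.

Base counts: C=2, T=5, A=7, G=5
So N_AT = 12 and N_GC = 7.
Tm = 2(12) + 4(7) = 24 + 28 = 52°C

52°C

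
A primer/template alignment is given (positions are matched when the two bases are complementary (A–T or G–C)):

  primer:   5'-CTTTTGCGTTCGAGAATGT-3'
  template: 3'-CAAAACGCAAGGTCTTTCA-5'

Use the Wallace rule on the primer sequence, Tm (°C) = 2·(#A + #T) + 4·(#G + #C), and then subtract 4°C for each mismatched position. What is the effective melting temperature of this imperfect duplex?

Primer base counts: A=3, T=8, G=5, C=3 → A+T=11, G+C=8
Perfect-match Tm = 2(11) + 4(8) = 22 + 32 = 54°C
Mismatches (positions where the bases are not complementary): 3 (at positions 1, 12, 17)
Effective Tm = 54 − 3×4 = 54 − 12 = 42°C

42°C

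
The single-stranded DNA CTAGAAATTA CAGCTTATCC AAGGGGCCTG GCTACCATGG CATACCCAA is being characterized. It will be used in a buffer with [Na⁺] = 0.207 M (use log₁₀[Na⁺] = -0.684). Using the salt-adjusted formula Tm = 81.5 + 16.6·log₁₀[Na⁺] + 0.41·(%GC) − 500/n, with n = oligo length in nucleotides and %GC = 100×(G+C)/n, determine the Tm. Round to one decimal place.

80.0°C

Length n = 49. Scanning the sequence gives A=15, T=10, G=10, C=14.
G+C = 24, so %GC = 24/49 × 100 = 48.98%
Salt term: 16.6 × (-0.684) = -11.354
GC term: 0.41 × 48.98 = 20.082; length term: −500/49 = −10.204
Tm = 81.5 + (-11.354) + 20.082 − 10.204 = 80.024 → 80.0°C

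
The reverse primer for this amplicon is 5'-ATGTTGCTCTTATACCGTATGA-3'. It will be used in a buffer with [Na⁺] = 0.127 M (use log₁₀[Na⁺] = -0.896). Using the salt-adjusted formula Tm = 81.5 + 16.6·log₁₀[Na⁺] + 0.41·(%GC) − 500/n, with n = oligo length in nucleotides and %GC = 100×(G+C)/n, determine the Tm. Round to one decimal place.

Length n = 22. Scanning the sequence gives G=4, T=9, C=4, A=5.
G+C = 8, so %GC = 8/22 × 100 = 36.364%
Salt term: 16.6 × (-0.896) = -14.874
GC term: 0.41 × 36.364 = 14.909; length term: −500/22 = −22.727
Tm = 81.5 + (-14.874) + 14.909 − 22.727 = 58.808 → 58.8°C

58.8°C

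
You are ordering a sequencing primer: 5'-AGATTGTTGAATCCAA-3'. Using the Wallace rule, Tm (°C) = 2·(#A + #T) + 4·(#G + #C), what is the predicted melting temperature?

Counting bases: A=6, G=3, T=5, C=2
A+T = 11, G+C = 5
Tm = 4·5 + 2·11 = 20 + 22 = 42°C

42°C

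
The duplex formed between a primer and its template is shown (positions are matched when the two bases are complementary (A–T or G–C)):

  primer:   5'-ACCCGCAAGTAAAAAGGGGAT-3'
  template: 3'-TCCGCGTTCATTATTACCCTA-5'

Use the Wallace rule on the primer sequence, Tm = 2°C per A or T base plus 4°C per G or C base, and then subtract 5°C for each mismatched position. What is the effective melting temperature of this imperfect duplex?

Primer base counts: A=9, T=2, G=6, C=4 → A+T=11, G+C=10
Perfect-match Tm = 2(11) + 4(10) = 22 + 40 = 62°C
Mismatches (positions where the bases are not complementary): 4 (at positions 2, 3, 13, 16)
Effective Tm = 62 − 4×5 = 62 − 20 = 42°C

42°C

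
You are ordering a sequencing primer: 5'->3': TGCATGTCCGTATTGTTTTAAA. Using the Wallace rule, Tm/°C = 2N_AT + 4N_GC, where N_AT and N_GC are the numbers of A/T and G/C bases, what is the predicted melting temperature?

G=4, A=5, T=10, C=3
So N_AT = 15 and N_GC = 7.
Tm = 2(15) + 4(7) = 30 + 28 = 58°C

58°C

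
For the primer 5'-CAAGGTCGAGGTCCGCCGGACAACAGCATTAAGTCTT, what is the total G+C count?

20

T=7, C=10, G=10, A=10
Total G or C: 10 + 10 = 20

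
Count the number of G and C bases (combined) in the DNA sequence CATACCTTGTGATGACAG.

8

Counting bases: C=4, G=4, A=5, T=5
G+C = 4 + 4 = 8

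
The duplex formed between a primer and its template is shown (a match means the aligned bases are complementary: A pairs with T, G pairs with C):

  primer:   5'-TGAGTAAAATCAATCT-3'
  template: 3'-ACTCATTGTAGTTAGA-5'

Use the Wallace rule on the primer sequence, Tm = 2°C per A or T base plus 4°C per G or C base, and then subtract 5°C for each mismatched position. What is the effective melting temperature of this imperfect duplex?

35°C

Primer base counts: A=7, T=5, G=2, C=2 → A+T=12, G+C=4
Perfect-match Tm = 2(12) + 4(4) = 24 + 16 = 40°C
Mismatches (positions where the bases are not complementary): 1 (at position 8)
Effective Tm = 40 − 1×5 = 40 − 5 = 35°C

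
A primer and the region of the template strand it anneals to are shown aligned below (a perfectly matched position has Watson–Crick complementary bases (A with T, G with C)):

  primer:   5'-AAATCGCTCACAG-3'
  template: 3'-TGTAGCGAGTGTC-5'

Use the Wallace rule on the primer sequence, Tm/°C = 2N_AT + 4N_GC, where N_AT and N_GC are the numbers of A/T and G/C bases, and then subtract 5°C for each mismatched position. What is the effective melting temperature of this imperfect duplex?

33°C

Primer base counts: A=5, T=2, G=2, C=4 → A+T=7, G+C=6
Perfect-match Tm = 2(7) + 4(6) = 14 + 24 = 38°C
Mismatches (positions where the bases are not complementary): 1 (at position 2)
Effective Tm = 38 − 1×5 = 38 − 5 = 33°C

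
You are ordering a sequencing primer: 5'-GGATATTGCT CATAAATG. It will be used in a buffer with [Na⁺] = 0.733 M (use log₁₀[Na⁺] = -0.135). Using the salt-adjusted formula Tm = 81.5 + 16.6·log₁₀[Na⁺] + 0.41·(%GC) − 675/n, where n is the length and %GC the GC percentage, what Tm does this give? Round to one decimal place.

Length n = 18. Base counts: A=6, C=2, T=6, G=4
G+C = 6, so %GC = 6/18 × 100 = 33.333%
Salt term: 16.6 × (-0.135) = -2.241
GC term: 0.41 × 33.333 = 13.667; length term: −675/18 = −37.5
Tm = 81.5 + (-2.241) + 13.667 − 37.5 = 55.426 → 55.4°C

55.4°C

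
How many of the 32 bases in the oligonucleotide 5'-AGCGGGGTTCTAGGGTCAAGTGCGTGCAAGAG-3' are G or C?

19

G=14, C=5, T=6, A=7
G+C = 14 + 5 = 19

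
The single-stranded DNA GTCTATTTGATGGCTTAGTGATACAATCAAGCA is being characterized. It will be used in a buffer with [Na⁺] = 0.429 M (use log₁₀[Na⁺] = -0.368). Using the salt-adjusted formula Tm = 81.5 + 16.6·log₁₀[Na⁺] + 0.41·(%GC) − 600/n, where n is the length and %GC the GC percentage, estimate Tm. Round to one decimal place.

Length n = 33. Scanning the sequence gives A=10, T=11, G=7, C=5.
G+C = 12, so %GC = 12/33 × 100 = 36.364%
Salt term: 16.6 × (-0.368) = -6.109
GC term: 0.41 × 36.364 = 14.909; length term: −600/33 = −18.182
Tm = 81.5 + (-6.109) + 14.909 − 18.182 = 72.118 → 72.1°C

72.1°C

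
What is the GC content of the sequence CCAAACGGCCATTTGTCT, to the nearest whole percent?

Counting bases: C=6, T=5, G=3, A=4
G+C = 3 + 6 = 9 out of 18 bases
%GC = 9/18 × 100 = 50% ≈ 50%

50%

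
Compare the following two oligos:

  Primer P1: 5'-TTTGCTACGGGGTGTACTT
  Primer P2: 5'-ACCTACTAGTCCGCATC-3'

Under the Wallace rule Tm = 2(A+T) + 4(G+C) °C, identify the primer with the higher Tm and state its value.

Primer P1: A+T=10, G+C=9 → Tm = 2(10)+4(9) = 56°C
Primer P2: A+T=8, G+C=9 → Tm = 2(8)+4(9) = 52°C
56°C vs 52°C → primer P1 is higher.

Primer P1, 56°C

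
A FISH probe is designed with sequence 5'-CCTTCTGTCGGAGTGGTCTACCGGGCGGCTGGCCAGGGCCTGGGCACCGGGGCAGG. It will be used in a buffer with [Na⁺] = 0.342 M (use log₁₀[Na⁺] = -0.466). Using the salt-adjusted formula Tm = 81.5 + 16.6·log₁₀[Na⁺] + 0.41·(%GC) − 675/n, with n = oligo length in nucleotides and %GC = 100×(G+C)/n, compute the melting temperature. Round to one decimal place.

92.5°C

Length n = 56. Scanning the sequence gives C=17, G=25, A=5, T=9.
G+C = 42, so %GC = 42/56 × 100 = 75%
Salt term: 16.6 × (-0.466) = -7.736
GC term: 0.41 × 75 = 30.75; length term: −675/56 = −12.054
Tm = 81.5 + (-7.736) + 30.75 − 12.054 = 92.46 → 92.5°C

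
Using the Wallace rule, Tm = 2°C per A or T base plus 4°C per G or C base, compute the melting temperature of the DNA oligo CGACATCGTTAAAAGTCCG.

Counting bases: T=4, G=4, A=6, C=5
AT pairs contribute 10, GC pairs contribute 9.
Tm = 2×10 + 4×9 = 56°C

56°C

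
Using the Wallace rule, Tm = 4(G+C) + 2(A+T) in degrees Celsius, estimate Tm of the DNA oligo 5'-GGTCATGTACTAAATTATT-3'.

48°C

Base counts: T=8, C=2, A=6, G=3
A+T = 14, G+C = 5
Tm = 4·5 + 2·14 = 20 + 28 = 48°C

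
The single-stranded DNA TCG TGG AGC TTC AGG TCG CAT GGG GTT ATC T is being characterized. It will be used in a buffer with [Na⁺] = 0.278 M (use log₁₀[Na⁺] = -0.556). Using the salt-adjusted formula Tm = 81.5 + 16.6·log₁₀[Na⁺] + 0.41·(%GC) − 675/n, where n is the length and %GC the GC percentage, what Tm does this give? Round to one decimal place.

Length n = 31. A=4, G=11, T=10, C=6
G+C = 17, so %GC = 17/31 × 100 = 54.839%
Salt term: 16.6 × (-0.556) = -9.23
GC term: 0.41 × 54.839 = 22.484; length term: −675/31 = −21.774
Tm = 81.5 + (-9.23) + 22.484 − 21.774 = 72.98 → 73.0°C

73.0°C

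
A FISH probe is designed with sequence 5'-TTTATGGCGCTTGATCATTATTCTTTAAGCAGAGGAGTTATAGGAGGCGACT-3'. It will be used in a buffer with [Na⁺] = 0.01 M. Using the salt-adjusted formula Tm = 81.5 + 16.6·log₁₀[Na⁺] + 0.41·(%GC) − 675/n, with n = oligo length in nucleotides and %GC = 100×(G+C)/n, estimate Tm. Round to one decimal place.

51.9°C

Length n = 52. Scanning the sequence gives C=7, T=18, A=13, G=14.
G+C = 21, so %GC = 21/52 × 100 = 40.385%
Salt term: 16.6 × (-2) = -33.2
GC term: 0.41 × 40.385 = 16.558; length term: −675/52 = −12.981
Tm = 81.5 + (-33.2) + 16.558 − 12.981 = 51.877 → 51.9°C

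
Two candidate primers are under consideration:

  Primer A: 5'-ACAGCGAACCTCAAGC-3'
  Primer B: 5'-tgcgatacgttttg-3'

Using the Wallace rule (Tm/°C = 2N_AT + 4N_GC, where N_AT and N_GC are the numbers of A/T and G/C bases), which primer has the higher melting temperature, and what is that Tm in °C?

Primer A, 50°C

Primer A: A+T=7, G+C=9 → Tm = 2(7)+4(9) = 50°C
Primer B: A+T=8, G+C=6 → Tm = 2(8)+4(6) = 40°C
50°C vs 40°C → primer A is higher.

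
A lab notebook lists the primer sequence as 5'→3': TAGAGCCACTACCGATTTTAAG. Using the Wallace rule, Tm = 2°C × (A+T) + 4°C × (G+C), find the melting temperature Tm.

62°C

Counting bases: T=6, A=7, C=5, G=4
So N_AT = 13 and N_GC = 9.
Tm = 2(13) + 4(9) = 26 + 36 = 62°C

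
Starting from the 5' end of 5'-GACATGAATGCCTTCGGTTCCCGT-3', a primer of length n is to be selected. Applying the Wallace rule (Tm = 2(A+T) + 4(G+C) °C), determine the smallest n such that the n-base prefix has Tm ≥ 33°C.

First 11 bases: GACATGAATGC → Tm = 32°C (< 33°C)
First 12 bases: GACATGAATGCC → Tm = 36°C (≥ 33°C)
Each additional base adds 2°C (A/T) or 4°C (G/C), so Tm is non-decreasing in n; n = 12 is the first length to reach 33°C.

n = 12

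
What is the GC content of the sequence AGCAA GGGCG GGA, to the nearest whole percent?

Base counts: T=0, G=7, A=4, C=2
G+C = 7 + 2 = 9 out of 13 bases
%GC = 9/13 × 100 = 69.23% ≈ 69%

69%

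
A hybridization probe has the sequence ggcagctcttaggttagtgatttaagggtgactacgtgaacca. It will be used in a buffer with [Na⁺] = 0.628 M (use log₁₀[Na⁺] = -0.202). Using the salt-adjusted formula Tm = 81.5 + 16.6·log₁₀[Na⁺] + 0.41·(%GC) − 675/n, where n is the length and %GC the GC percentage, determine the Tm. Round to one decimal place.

Length n = 43. Scanning the sequence gives G=13, C=7, T=12, A=11.
G+C = 20, so %GC = 20/43 × 100 = 46.512%
Salt term: 16.6 × (-0.202) = -3.353
GC term: 0.41 × 46.512 = 19.07; length term: −675/43 = −15.698
Tm = 81.5 + (-3.353) + 19.07 − 15.698 = 81.519 → 81.5°C

81.5°C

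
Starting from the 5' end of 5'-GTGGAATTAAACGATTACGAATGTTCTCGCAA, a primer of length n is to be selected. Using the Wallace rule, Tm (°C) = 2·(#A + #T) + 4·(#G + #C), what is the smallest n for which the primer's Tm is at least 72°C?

n = 27

First 26 bases: GTGGAATTAAACGATTACGAATGTTC → Tm = 70°C (< 72°C)
First 27 bases: GTGGAATTAAACGATTACGAATGTTCT → Tm = 72°C (≥ 72°C)
Since every base adds ≥2°C, Tm only increases with n, so the threshold is first crossed at n = 27.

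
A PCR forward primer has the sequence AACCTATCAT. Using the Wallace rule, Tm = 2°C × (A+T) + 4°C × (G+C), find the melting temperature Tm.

26°C

C=3, T=3, A=4, G=0
A+T = 7, G+C = 3
Tm = 2(7) + 4(3) = 14 + 12 = 26°C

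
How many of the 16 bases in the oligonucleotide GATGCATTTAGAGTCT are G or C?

Scanning the sequence gives A=4, G=4, C=2, T=6.
Total G or C: 4 + 2 = 6

6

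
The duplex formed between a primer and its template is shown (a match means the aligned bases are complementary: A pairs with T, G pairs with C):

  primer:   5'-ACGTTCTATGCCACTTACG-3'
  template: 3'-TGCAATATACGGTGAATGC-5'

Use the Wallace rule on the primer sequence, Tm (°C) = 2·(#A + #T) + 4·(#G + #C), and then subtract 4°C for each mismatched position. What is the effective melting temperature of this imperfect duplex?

Primer base counts: A=4, T=6, G=3, C=6 → A+T=10, G+C=9
Perfect-match Tm = 2(10) + 4(9) = 20 + 36 = 56°C
Mismatches (positions where the bases are not complementary): 1 (at position 6)
Effective Tm = 56 − 1×4 = 56 − 4 = 52°C

52°C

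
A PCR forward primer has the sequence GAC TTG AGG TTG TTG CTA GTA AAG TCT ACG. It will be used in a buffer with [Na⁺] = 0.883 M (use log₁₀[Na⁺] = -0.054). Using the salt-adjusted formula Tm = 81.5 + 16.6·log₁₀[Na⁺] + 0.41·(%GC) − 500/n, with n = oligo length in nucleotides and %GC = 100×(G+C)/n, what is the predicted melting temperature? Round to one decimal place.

Length n = 30. Scanning the sequence gives G=9, A=7, T=10, C=4.
G+C = 13, so %GC = 13/30 × 100 = 43.333%
Salt term: 16.6 × (-0.054) = -0.896
GC term: 0.41 × 43.333 = 17.767; length term: −500/30 = −16.667
Tm = 81.5 + (-0.896) + 17.767 − 16.667 = 81.704 → 81.7°C

81.7°C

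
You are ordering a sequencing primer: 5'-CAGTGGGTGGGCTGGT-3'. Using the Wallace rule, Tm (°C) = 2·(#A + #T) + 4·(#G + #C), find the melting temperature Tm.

Base counts: C=2, T=4, A=1, G=9
A+T = 5, G+C = 11
Tm = 2×5 + 4×11 = 54°C

54°C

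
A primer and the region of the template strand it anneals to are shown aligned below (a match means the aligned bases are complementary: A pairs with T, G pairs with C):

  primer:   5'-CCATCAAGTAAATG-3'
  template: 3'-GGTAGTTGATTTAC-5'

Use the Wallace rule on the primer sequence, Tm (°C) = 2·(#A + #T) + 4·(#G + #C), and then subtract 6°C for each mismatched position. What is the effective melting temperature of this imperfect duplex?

32°C

Primer base counts: A=6, T=3, G=2, C=3 → A+T=9, G+C=5
Perfect-match Tm = 2(9) + 4(5) = 18 + 20 = 38°C
Mismatches (positions where the bases are not complementary): 1 (at position 8)
Effective Tm = 38 − 1×6 = 38 − 6 = 32°C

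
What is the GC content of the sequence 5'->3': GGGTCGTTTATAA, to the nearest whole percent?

Counting bases: T=5, C=1, G=4, A=3
G+C = 4 + 1 = 5 out of 13 bases
%GC = 5/13 × 100 = 38.46% ≈ 38%

38%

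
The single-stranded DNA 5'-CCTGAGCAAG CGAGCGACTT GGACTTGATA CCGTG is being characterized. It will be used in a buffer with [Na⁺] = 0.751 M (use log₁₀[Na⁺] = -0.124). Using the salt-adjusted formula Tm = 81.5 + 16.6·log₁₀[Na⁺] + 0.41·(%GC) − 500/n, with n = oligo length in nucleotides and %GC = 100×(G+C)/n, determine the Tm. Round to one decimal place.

Length n = 35. Counting bases: G=11, C=9, T=7, A=8
G+C = 20, so %GC = 20/35 × 100 = 57.143%
Salt term: 16.6 × (-0.124) = -2.058
GC term: 0.41 × 57.143 = 23.429; length term: −500/35 = −14.286
Tm = 81.5 + (-2.058) + 23.429 − 14.286 = 88.585 → 88.6°C

88.6°C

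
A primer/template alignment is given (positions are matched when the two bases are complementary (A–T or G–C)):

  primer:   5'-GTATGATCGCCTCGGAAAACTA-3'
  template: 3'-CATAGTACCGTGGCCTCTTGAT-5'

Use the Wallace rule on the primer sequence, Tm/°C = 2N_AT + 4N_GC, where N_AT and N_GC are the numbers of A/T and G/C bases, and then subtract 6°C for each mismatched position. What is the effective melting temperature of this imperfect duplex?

34°C

Primer base counts: A=7, T=5, G=5, C=5 → A+T=12, G+C=10
Perfect-match Tm = 2(12) + 4(10) = 24 + 40 = 64°C
Mismatches (positions where the bases are not complementary): 5 (at positions 5, 8, 11, 12, 17)
Effective Tm = 64 − 5×6 = 64 − 30 = 34°C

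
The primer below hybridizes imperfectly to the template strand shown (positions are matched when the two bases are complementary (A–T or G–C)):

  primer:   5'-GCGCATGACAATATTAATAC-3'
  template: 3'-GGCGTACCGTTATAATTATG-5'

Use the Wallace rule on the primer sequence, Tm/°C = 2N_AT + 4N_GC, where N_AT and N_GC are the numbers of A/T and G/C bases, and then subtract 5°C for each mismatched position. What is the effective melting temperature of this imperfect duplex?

44°C

Primer base counts: A=8, T=5, G=3, C=4 → A+T=13, G+C=7
Perfect-match Tm = 2(13) + 4(7) = 26 + 28 = 54°C
Mismatches (positions where the bases are not complementary): 2 (at positions 1, 8)
Effective Tm = 54 − 2×5 = 54 − 10 = 44°C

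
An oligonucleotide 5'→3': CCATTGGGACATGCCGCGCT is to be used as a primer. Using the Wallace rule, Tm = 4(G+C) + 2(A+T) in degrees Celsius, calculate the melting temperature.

66°C

Counting bases: C=7, A=3, T=4, G=6
So N_AT = 7 and N_GC = 13.
Tm = 4·13 + 2·7 = 52 + 14 = 66°C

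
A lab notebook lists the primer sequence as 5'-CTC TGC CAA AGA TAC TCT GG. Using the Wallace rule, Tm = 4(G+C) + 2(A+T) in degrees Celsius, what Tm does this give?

60°C

C=6, A=5, G=4, T=5
A+T = 10, G+C = 10
Tm = 2(10) + 4(10) = 20 + 40 = 60°C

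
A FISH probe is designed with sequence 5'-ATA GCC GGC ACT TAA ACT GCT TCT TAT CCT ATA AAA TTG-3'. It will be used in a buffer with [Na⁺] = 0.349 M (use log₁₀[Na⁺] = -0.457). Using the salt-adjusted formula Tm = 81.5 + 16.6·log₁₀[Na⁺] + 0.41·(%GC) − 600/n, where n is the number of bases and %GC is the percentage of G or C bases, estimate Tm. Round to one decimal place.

Length n = 39. T=13, G=5, A=12, C=9
G+C = 14, so %GC = 14/39 × 100 = 35.897%
Salt term: 16.6 × (-0.457) = -7.586
GC term: 0.41 × 35.897 = 14.718; length term: −600/39 = −15.385
Tm = 81.5 + (-7.586) + 14.718 − 15.385 = 73.247 → 73.2°C

73.2°C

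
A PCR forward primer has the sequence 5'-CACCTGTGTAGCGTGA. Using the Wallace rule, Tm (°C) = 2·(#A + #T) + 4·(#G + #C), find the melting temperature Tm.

Counting bases: A=3, G=5, C=4, T=4
A+T = 7, G+C = 9
Tm = 2×7 + 4×9 = 50°C

50°C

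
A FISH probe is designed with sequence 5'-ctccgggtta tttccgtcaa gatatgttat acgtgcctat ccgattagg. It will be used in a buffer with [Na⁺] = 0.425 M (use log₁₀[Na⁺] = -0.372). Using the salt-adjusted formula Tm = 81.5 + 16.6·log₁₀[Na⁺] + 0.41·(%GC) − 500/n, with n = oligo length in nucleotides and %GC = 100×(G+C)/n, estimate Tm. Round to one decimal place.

Length n = 49. Base counts: C=11, T=17, G=11, A=10
G+C = 22, so %GC = 22/49 × 100 = 44.898%
Salt term: 16.6 × (-0.372) = -6.175
GC term: 0.41 × 44.898 = 18.408; length term: −500/49 = −10.204
Tm = 81.5 + (-6.175) + 18.408 − 10.204 = 83.529 → 83.5°C

83.5°C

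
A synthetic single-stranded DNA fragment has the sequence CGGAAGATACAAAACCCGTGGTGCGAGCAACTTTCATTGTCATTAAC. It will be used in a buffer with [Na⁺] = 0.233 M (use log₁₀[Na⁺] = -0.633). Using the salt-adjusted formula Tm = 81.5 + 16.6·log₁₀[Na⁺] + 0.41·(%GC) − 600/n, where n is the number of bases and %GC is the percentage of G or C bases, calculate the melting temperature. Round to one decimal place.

76.5°C

Length n = 47. Scanning the sequence gives A=15, G=10, T=11, C=11.
G+C = 21, so %GC = 21/47 × 100 = 44.681%
Salt term: 16.6 × (-0.633) = -10.508
GC term: 0.41 × 44.681 = 18.319; length term: −600/47 = −12.766
Tm = 81.5 + (-10.508) + 18.319 − 12.766 = 76.545 → 76.5°C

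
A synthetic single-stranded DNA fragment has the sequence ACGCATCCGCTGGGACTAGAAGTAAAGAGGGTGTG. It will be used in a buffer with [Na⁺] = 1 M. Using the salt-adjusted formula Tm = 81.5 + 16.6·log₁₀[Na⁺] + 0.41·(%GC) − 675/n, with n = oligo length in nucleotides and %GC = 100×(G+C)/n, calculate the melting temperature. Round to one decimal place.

Length n = 35. Counting bases: A=10, C=6, T=6, G=13
G+C = 19, so %GC = 19/35 × 100 = 54.286%
Salt term: 16.6 × (0) = 0
GC term: 0.41 × 54.286 = 22.257; length term: −675/35 = −19.286
Tm = 81.5 + (0) + 22.257 − 19.286 = 84.471 → 84.5°C

84.5°C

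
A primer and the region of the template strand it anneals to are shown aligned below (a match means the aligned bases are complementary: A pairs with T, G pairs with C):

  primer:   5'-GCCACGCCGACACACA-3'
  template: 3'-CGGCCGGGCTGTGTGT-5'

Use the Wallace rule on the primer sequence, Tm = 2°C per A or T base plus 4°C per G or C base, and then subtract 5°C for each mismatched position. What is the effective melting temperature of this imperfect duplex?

Primer base counts: A=5, T=0, G=3, C=8 → A+T=5, G+C=11
Perfect-match Tm = 2(5) + 4(11) = 10 + 44 = 54°C
Mismatches (positions where the bases are not complementary): 3 (at positions 4, 5, 6)
Effective Tm = 54 − 3×5 = 54 − 15 = 39°C

39°C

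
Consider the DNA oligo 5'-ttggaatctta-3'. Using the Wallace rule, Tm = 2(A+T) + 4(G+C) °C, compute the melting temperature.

28°C

Scanning the sequence gives C=1, G=2, T=5, A=3.
So N_AT = 8 and N_GC = 3.
Tm = 2×8 + 4×3 = 28°C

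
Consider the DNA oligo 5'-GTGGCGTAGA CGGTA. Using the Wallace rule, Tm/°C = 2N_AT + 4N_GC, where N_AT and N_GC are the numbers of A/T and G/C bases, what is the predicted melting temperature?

Counting bases: T=3, C=2, G=7, A=3
A+T = 6, G+C = 9
Tm = 2(6) + 4(9) = 12 + 36 = 48°C

48°C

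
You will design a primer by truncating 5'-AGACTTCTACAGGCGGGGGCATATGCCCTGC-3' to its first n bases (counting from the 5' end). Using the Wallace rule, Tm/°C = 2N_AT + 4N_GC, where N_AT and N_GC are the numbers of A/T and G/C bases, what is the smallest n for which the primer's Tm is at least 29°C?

First 10 bases: AGACTTCTAC → Tm = 28°C (< 29°C)
First 11 bases: AGACTTCTACA → Tm = 30°C (≥ 29°C)
Each additional base adds 2°C (A/T) or 4°C (G/C), so Tm is non-decreasing in n; n = 11 is the first length to reach 29°C.

n = 11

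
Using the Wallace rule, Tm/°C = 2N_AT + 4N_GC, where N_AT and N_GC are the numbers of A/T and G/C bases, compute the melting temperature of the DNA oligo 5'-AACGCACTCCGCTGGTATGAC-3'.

66°C

C=7, G=5, T=4, A=5
A+T = 9, G+C = 12
Tm = 2(9) + 4(12) = 18 + 48 = 66°C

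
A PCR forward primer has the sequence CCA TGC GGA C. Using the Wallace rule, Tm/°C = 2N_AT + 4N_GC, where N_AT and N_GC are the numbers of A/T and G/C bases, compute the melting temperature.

34°C

Scanning the sequence gives C=4, A=2, G=3, T=1.
AT pairs contribute 3, GC pairs contribute 7.
Tm = 4·7 + 2·3 = 28 + 6 = 34°C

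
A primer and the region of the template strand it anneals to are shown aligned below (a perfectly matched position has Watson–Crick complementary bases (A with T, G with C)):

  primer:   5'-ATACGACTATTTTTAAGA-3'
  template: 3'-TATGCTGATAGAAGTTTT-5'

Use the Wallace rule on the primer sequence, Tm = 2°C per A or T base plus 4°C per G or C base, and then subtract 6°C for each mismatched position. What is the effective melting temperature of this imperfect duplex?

Primer base counts: A=7, T=7, G=2, C=2 → A+T=14, G+C=4
Perfect-match Tm = 2(14) + 4(4) = 28 + 16 = 44°C
Mismatches (positions where the bases are not complementary): 3 (at positions 11, 14, 17)
Effective Tm = 44 − 3×6 = 44 − 18 = 26°C

26°C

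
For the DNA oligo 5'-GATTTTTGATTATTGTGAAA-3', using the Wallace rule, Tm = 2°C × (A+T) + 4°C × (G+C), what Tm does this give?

48°C

Base counts: T=10, A=6, C=0, G=4
A+T = 16, G+C = 4
Tm = 2(16) + 4(4) = 32 + 16 = 48°C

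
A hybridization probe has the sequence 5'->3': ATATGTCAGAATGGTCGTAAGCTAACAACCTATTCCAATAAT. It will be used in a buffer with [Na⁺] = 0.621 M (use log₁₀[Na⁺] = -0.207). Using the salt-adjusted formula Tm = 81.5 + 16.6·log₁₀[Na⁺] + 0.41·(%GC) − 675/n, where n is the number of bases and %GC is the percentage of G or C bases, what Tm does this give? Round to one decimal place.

75.7°C

Length n = 42. Counting bases: A=16, T=12, C=8, G=6
G+C = 14, so %GC = 14/42 × 100 = 33.333%
Salt term: 16.6 × (-0.207) = -3.436
GC term: 0.41 × 33.333 = 13.667; length term: −675/42 = −16.071
Tm = 81.5 + (-3.436) + 13.667 − 16.071 = 75.66 → 75.7°C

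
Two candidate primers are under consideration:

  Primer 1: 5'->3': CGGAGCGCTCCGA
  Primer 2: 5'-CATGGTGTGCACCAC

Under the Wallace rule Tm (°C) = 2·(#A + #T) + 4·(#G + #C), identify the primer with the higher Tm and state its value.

Primer 1: A+T=3, G+C=10 → Tm = 2(3)+4(10) = 46°C
Primer 2: A+T=6, G+C=9 → Tm = 2(6)+4(9) = 48°C
46°C vs 48°C → primer 2 is higher.

Primer 2, 48°C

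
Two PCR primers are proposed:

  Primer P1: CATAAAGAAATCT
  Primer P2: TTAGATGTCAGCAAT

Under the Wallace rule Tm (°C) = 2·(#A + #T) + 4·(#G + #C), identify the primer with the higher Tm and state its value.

Primer P2, 40°C

Primer P1: A+T=10, G+C=3 → Tm = 2(10)+4(3) = 32°C
Primer P2: A+T=10, G+C=5 → Tm = 2(10)+4(5) = 40°C
32°C vs 40°C → primer P2 is higher.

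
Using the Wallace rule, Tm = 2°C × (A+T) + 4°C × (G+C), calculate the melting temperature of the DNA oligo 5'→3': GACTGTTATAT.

Scanning the sequence gives C=1, A=3, T=5, G=2.
A+T = 8, G+C = 3
Tm = 2×8 + 4×3 = 28°C

28°C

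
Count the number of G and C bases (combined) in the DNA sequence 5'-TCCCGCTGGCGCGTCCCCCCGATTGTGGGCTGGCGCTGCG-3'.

Counting bases: G=15, C=16, A=1, T=8
G+C = 15 + 16 = 31

31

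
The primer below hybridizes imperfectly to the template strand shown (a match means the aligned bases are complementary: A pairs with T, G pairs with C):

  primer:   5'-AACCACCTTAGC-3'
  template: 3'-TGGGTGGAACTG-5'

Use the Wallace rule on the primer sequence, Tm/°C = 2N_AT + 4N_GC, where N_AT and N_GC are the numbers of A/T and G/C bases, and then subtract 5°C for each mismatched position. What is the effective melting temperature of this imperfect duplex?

Primer base counts: A=4, T=2, G=1, C=5 → A+T=6, G+C=6
Perfect-match Tm = 2(6) + 4(6) = 12 + 24 = 36°C
Mismatches (positions where the bases are not complementary): 3 (at positions 2, 10, 11)
Effective Tm = 36 − 3×5 = 36 − 15 = 21°C

21°C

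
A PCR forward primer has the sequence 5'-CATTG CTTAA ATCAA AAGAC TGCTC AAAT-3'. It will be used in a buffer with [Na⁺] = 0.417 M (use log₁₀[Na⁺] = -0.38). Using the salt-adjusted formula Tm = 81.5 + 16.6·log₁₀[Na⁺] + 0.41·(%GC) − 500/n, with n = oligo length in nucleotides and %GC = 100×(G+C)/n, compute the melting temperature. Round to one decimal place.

70.7°C

Length n = 29. C=6, T=8, G=3, A=12
G+C = 9, so %GC = 9/29 × 100 = 31.034%
Salt term: 16.6 × (-0.38) = -6.308
GC term: 0.41 × 31.034 = 12.724; length term: −500/29 = −17.241
Tm = 81.5 + (-6.308) + 12.724 − 17.241 = 70.675 → 70.7°C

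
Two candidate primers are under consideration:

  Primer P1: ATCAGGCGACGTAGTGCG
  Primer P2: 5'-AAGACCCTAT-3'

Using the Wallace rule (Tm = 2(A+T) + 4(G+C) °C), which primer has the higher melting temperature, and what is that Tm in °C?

Primer P1: A+T=7, G+C=11 → Tm = 2(7)+4(11) = 58°C
Primer P2: A+T=6, G+C=4 → Tm = 2(6)+4(4) = 28°C
58°C vs 28°C → primer P1 is higher.

Primer P1, 58°C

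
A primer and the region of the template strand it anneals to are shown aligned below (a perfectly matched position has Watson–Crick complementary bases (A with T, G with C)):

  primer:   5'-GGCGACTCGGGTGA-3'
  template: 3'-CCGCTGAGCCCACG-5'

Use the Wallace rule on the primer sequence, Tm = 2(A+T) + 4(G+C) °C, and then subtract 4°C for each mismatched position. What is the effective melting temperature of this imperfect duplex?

44°C

Primer base counts: A=2, T=2, G=7, C=3 → A+T=4, G+C=10
Perfect-match Tm = 2(4) + 4(10) = 8 + 40 = 48°C
Mismatches (positions where the bases are not complementary): 1 (at position 14)
Effective Tm = 48 − 1×4 = 48 − 4 = 44°C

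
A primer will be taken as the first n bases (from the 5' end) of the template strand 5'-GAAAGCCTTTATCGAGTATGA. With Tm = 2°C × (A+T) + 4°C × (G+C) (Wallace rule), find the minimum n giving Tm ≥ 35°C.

First 12 bases: GAAAGCCTTTAT → Tm = 32°C (< 35°C)
First 13 bases: GAAAGCCTTTATC → Tm = 36°C (≥ 35°C)
Since every base adds ≥2°C, Tm only increases with n, so the threshold is first crossed at n = 13.

n = 13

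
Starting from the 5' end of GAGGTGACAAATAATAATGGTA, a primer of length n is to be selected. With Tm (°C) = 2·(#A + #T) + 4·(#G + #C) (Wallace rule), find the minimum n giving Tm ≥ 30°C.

n = 10

First 9 bases: GAGGTGACA → Tm = 28°C (< 30°C)
First 10 bases: GAGGTGACAA → Tm = 30°C (≥ 30°C)
Each additional base adds 2°C (A/T) or 4°C (G/C), so Tm is non-decreasing in n; n = 10 is the first length to reach 30°C.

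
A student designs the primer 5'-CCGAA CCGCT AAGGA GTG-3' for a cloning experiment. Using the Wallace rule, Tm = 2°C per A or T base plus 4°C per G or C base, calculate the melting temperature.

Counting bases: G=6, T=2, C=5, A=5
So N_AT = 7 and N_GC = 11.
Tm = 4·11 + 2·7 = 44 + 14 = 58°C

58°C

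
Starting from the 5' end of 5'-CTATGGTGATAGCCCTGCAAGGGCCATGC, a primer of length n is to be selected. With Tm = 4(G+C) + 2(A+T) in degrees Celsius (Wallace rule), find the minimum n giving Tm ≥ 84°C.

First 26 bases: CTATGGTGATAGCCCTGCAAGGGCCA → Tm = 82°C (< 84°C)
First 27 bases: CTATGGTGATAGCCCTGCAAGGGCCAT → Tm = 84°C (≥ 84°C)
Each additional base adds 2°C (A/T) or 4°C (G/C), so Tm is non-decreasing in n; n = 27 is the first length to reach 84°C.

n = 27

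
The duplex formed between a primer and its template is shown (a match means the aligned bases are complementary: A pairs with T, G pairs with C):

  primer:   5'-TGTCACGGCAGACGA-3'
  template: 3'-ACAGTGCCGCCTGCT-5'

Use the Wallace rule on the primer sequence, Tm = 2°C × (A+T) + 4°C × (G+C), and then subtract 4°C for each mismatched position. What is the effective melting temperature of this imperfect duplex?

Primer base counts: A=4, T=2, G=5, C=4 → A+T=6, G+C=9
Perfect-match Tm = 2(6) + 4(9) = 12 + 36 = 48°C
Mismatches (positions where the bases are not complementary): 1 (at position 10)
Effective Tm = 48 − 1×4 = 48 − 4 = 44°C

44°C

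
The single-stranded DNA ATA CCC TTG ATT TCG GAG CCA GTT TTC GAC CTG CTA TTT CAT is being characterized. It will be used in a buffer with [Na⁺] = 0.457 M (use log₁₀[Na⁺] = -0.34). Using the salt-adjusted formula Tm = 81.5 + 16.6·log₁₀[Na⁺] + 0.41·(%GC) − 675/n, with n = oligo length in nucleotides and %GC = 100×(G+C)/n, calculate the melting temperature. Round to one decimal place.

77.4°C

Length n = 42. Base counts: T=16, A=8, C=11, G=7
G+C = 18, so %GC = 18/42 × 100 = 42.857%
Salt term: 16.6 × (-0.34) = -5.644
GC term: 0.41 × 42.857 = 17.571; length term: −675/42 = −16.071
Tm = 81.5 + (-5.644) + 17.571 − 16.071 = 77.356 → 77.4°C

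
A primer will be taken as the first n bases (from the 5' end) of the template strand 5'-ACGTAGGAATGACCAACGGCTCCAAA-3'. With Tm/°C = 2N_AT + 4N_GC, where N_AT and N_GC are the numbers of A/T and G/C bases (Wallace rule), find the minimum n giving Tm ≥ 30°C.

First 10 bases: ACGTAGGAAT → Tm = 28°C (< 30°C)
First 11 bases: ACGTAGGAATG → Tm = 32°C (≥ 30°C)
Since every base adds ≥2°C, Tm only increases with n, so the threshold is first crossed at n = 11.

n = 11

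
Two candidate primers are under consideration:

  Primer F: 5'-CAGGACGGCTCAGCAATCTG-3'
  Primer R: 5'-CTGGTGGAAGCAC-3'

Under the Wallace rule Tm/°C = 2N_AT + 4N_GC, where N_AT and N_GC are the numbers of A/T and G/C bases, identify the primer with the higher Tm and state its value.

Primer F: A+T=8, G+C=12 → Tm = 2(8)+4(12) = 64°C
Primer R: A+T=5, G+C=8 → Tm = 2(5)+4(8) = 42°C
64°C vs 42°C → primer F is higher.

Primer F, 64°C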